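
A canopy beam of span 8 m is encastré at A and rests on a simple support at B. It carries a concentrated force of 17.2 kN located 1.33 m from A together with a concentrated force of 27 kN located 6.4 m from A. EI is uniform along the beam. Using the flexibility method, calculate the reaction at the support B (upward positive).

Take the reaction at B as the redundant and release it; the primary structure is a cantilever fixed at A.
Deflection at B on the released cantilever, summing each load's contribution:
  point load 17.2 at a = 1.33: Pa²(3L − a)/(6EI) = 115/EI
  point load 27 at a = 6.4: Pa²(3L − a)/(6EI) = 3244/EI
  δ_0 = 3359/EI
Flexibility coefficient — unit upward force at B: δ_{BB} = L³/(3EI) = 170.7/EI.
Compatibility at B: δ_0 − R_B·δ_{BB} = 0, so R_B = 3359/170.7 = 19.68 kN.

R_B = 19.68 kN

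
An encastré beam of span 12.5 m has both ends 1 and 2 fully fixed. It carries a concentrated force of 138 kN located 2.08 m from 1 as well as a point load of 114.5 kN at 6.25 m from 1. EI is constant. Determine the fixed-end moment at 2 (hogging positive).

M_2 = 218.7 kN·m

Release both end moments; the primary structure is a simply-supported span 12 with redundants M_1 and M_2.
Simple-span end rotations at 1 and 2 under the given loads:
  at 1: point load 138 at a = 2.08: Pab(L + b)/(6LEI) = 914/EI
  at 2: point load 138 at a = 2.08: Pab(L + a)/(6LEI) = 581.4/EI
  at 1: point load 114.5 at a = 6.25: Pab(L + b)/(6LEI) = 1118/EI
  at 2: point load 114.5 at a = 6.25: Pab(L + a)/(6LEI) = 1118/EI
  θ_10 = 2032/EI,  θ_20 = 1700/EI
Flexibility coefficients: a unit moment at one end gives L/(3EI) there and L/(6EI) at the far end, so f₁₁ = f₂₂ = 4.167/EI and f₁₂ = f₂₁ = 2.083/EI.
Compatibility — zero rotation at each built-in end:
  4.167 M_1 + 2.083 M_2 = 2032
  2.083 M_1 + 4.167 M_2 = 1700
Solving the pair gives M_1 = 378.4 kN·m and M_2 = 218.7 kN·m (hogging).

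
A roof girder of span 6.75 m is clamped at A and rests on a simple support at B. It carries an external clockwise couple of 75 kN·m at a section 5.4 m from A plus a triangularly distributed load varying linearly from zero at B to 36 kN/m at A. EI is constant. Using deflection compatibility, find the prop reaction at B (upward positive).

Choose R_B as the redundant. The primary structure is the cantilever fixed at A.
Primary-structure tip deflection at B by superposition:
  clockwise couple 75 at a = 5.4: M₀a(2L − a)/(2EI) = 1640/EI
  triangular load, peak 36 at the fixed end: w₀L⁴/(30EI) = 2491/EI
  δ_0 = 4131/EI
Tip deflection under a unit load at B: L³/(3EI) = 102.5/EI.
Compatibility at B: δ_0 − R_B·δ_{BB} = 0, so R_B = 4131/102.5 = 40.3 kN.

R_B = 40.3 kN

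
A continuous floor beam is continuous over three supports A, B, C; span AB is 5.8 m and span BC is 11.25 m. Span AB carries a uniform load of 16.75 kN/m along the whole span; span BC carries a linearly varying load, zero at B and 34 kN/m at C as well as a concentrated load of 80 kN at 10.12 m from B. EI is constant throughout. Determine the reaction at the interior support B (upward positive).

Insert a hinge at B; M_B is the redundant, and each span becomes simply supported.
End slopes at the hinge B, treating each span as simply supported:
  span AB: UDL 16.75: wL³/(24EI) = 136.2/EI
  span BC: triangular load, peak 34: 7w₀L³/(360EI) = 941.3/EI
  span BC: point load 80 at a = 10.12: Pab(L + b)/(6LEI) = 167.8/EI
  relative rotation θ_0 = (136.2 + 1109)/EI = 1245/EI
A unit hogging moment at B produces rotation L₁/(3EI) + L₂/(3EI) = 5.683/EI.
Slope continuity at B: θ_0 = M_B·5.683/EI, so M_B = 1245/5.683 = 219.1 kN·m (hogging).
Span AB, ΣM about A with M_B applied at B: R_B^{AB}·5.8 = 281.7 + 219.1, so R_B^{AB} = 86.35 kN and R_A = 97.15 − 86.35 = 10.8 kN.
Span BC, ΣM about C: R_B^{BC}·11.25 = 807.6 + 219.1, so R_B^{BC} = 91.26 kN and R_C = 271.2 − 91.26 = 180 kN.
R_B = 86.35 + 91.26 = 177.6 kN.

R_B = 177.6 kN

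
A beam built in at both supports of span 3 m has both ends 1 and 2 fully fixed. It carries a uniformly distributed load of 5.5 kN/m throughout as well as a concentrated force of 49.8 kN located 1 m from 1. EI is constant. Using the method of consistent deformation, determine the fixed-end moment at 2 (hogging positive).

M_2 = 15.19 kN·m

Take the two fixed-end moments M_1, M_2 as redundants; the released structure is the simple span 12.
On the primary (simply-supported) span, the end slopes from the loading are:
  at 1: UDL 5.5: wL³/(24EI) = 6.188/EI
  at 2: UDL 5.5: wL³/(24EI) = 6.188/EI
  at 1: point load 49.8 at a = 1: Pab(L + b)/(6LEI) = 27.67/EI
  at 2: point load 49.8 at a = 1: Pab(L + a)/(6LEI) = 22.13/EI
  θ_10 = 33.85/EI,  θ_20 = 28.32/EI
Flexibility coefficients: a unit moment at one end gives L/(3EI) there and L/(6EI) at the far end, so f₁₁ = f₂₂ = 1/EI and f₁₂ = f₂₁ = 0.5/EI.
Compatibility — zero rotation at each built-in end:
  1 M_1 + 0.5 M_2 = 33.85
  0.5 M_1 + 1 M_2 = 28.32
Solving the pair gives M_1 = 26.26 kN·m and M_2 = 15.19 kN·m (hogging).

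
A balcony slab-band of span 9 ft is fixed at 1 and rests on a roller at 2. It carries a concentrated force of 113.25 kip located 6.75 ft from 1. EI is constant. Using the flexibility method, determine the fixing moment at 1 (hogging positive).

M_1 = 119.4 kip·ft

Release the roller at 2. Primary structure: cantilever fixed at 1.
Deflection at 2 on the released cantilever, summing each load's contribution:
  point load 113.25 at a = 6.75: Pa²(3L − a)/(6EI) = 17415/EI
Flexibility coefficient — unit upward force at 2: δ_{22} = L³/(3EI) = 243/EI.
Compatibility at 2: δ_0 − R_2·δ_{22} = 0, so R_2 = 17415/243 = 71.67 kip.
Moment equilibrium about 1: M_1 = Σ(load moments about 1) − R_2·L = 764.4 − 71.67×9 = 119.4 kip·ft.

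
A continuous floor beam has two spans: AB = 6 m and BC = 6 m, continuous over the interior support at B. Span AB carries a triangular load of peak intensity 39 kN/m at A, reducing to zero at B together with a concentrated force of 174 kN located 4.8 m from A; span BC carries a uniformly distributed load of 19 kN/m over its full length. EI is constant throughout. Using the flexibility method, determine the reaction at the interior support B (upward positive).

Release continuity at B by inserting a hinge; the redundant is the internal moment M_B. The primary structure is two simply-supported spans AB and BC.
Rotations at B on the released spans (each span's end-slope, ×1/EI):
  span AB: triangular load, peak 39: 7w₀L³/(360EI) = 163.8/EI
  span AB: point load 174 at a = 4.8: Pab(L + a)/(6LEI) = 300.7/EI
  span BC: UDL 19: wL³/(24EI) = 171/EI
  relative rotation θ_0 = (464.5 + 171)/EI = 635.5/EI
A unit hogging moment at B produces rotation L₁/(3EI) + L₂/(3EI) = 4/EI.
Slope continuity at B: θ_0 = M_B·4/EI, so M_B = 635.5/4 = 158.9 kN·m (hogging).
Span AB, ΣM about A with M_B applied at B: R_B^{AB}·6 = 1069 + 158.9, so R_B^{AB} = 204.7 kN and R_A = 291 − 204.7 = 86.32 kN.
Span BC, ΣM about C: R_B^{BC}·6 = 342 + 158.9, so R_B^{BC} = 83.48 kN and R_C = 114 − 83.48 = 30.52 kN.
R_B = 204.7 + 83.48 = 288.2 kN.

R_B = 288.2 kN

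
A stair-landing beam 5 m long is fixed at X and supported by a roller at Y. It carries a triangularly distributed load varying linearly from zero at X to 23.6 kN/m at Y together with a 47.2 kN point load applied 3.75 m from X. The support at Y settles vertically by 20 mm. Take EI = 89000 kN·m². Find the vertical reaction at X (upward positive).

Remove the prop at Y; the released (primary) structure is a cantilever built in at X.
Free-end deflection of the primary structure under the applied loading (downward +):
  triangular load, peak 23.6 at the free end: 11w₀L⁴/(120EI) = 1352/EI
  point load 47.2 at a = 3.75: Pa²(3L − a)/(6EI) = 1245/EI
  δ_0 = 2597/EI
Flexibility coefficient — unit upward force at Y: δ_{YY} = L³/(3EI) = 41.67/EI.
With EI = 89000 kN·m²: δ_0 = 0.029175 m and δ_{YY} = 0.000468 m/kN.
Compatibility — the beam at Y must follow the support down by 0.02 m: δ_0 − R_Y·δ_{YY} = 0.02, so R_Y = (0.029175 − 0.02)/0.000468 = 19.6 kN.
Vertical equilibrium: R_X = ΣP − R_Y = 106.2 − 19.6 = 86.6 kN.

R_X = 86.6 kN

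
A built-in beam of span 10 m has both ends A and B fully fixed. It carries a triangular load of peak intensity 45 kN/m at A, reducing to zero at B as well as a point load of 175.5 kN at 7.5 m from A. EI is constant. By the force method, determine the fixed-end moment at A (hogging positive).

M_A = 307.3 kN·m

Release both end moments; the primary structure is a simply-supported span AB with redundants M_A and M_B.
End rotations of the released simple span under the applied load (×1/EI):
  at A: triangular load, peak 45: w₀L³/(45EI) = 1000/EI
  at B: triangular load, peak 45: 7w₀L³/(360EI) = 875/EI
  at A: point load 175.5 at a = 7.5: Pab(L + b)/(6LEI) = 685.5/EI
  at B: point load 175.5 at a = 7.5: Pab(L + a)/(6LEI) = 959.8/EI
  θ_A0 = 1686/EI,  θ_B0 = 1835/EI
Flexibility coefficients: a unit moment at one end gives L/(3EI) there and L/(6EI) at the far end, so f₁₁ = f₂₂ = 3.333/EI and f₁₂ = f₂₁ = 1.667/EI.
Compatibility — zero rotation at each built-in end:
  3.333 M_A + 1.667 M_B = 1686
  1.667 M_A + 3.333 M_B = 1835
Solving the pair gives M_A = 307.3 kN·m and M_B = 396.8 kN·m (hogging).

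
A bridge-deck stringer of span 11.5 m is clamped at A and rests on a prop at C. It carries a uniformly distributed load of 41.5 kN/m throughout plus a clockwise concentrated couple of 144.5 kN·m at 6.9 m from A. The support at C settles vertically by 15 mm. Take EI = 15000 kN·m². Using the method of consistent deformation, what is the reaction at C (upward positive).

R_C = 194.4 kN

Remove the prop at C; the released (primary) structure is a cantilever built in at A.
Primary-structure tip deflection at C by superposition:
  UDL 41.5: wL⁴/(8EI) = 90730/EI
  clockwise couple 144.5 at a = 6.9: M₀a(2L − a)/(2EI) = 8026/EI
  δ_0 = 98756/EI
Flexibility coefficient — unit upward force at C: δ_{CC} = L³/(3EI) = 507/EI.
With EI = 15000 kN·m²: δ_0 = 6.5837 m and δ_{CC} = 0.033797 m/kN.
Compatibility — the beam at C must follow the support down by 0.015 m: δ_0 − R_C·δ_{CC} = 0.015, so R_C = (6.5837 − 0.015)/0.033797 = 194.4 kN.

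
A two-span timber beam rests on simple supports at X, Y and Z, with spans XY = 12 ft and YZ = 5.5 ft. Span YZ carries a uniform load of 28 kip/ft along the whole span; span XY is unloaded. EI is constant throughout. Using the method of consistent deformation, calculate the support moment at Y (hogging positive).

M_Y = 33.27 kip·ft

Release continuity at Y by inserting a hinge; the redundant is the internal moment M_Y. The primary structure is two simply-supported spans XY and YZ.
End slopes at the hinge Y, treating each span as simply supported:
  span YZ: UDL 28: wL³/(24EI) = 194.1/EI
  relative rotation θ_0 = (0 + 194.1)/EI = 194.1/EI
A unit hogging moment at Y produces rotation L₁/(3EI) + L₂/(3EI) = 5.833/EI.
Slope continuity at Y: θ_0 = M_Y·5.833/EI, so M_Y = 194.1/5.833 = 33.27 kip·ft (hogging).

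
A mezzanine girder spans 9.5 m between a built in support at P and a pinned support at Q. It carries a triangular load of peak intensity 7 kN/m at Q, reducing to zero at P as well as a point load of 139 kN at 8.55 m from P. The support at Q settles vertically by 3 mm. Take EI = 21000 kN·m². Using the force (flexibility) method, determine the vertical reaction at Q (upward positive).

R_Q = 136.3 kN

Remove the prop at Q; the released (primary) structure is a cantilever built in at P.
Deflection at Q on the released cantilever, summing each load's contribution:
  triangular load, peak 7 at the free end: 11w₀L⁴/(120EI) = 5226/EI
  point load 139 at a = 8.55: Pa²(3L − a)/(6EI) = 33786/EI
  δ_0 = 39013/EI
Tip deflection under a unit load at Q: L³/(3EI) = 285.8/EI.
With EI = 21000 kN·m²: δ_0 = 1.8577 m and δ_{QQ} = 0.013609 m/kN.
Compatibility — the beam at Q must follow the support down by 0.003 m: δ_0 − R_Q·δ_{QQ} = 0.003, so R_Q = (1.8577 − 0.003)/0.013609 = 136.3 kN.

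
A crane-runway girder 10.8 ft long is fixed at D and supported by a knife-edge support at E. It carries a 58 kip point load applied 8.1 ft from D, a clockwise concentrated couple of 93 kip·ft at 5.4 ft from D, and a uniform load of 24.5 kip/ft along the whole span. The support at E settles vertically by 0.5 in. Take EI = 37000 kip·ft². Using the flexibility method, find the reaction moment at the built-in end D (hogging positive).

M_D = 458.6 kip·ft

Take the reaction at E as the redundant and release it; the primary structure is a cantilever fixed at D.
Primary-structure tip deflection at E by superposition:
  point load 58 at a = 8.1: Pa²(3L − a)/(6EI) = 15412/EI
  clockwise couple 93 at a = 5.4: M₀a(2L − a)/(2EI) = 4068/EI
  UDL 24.5: wL⁴/(8EI) = 41665/EI
  δ_0 = 61145/EI
Flexibility coefficient — unit upward force at E: δ_{EE} = L³/(3EI) = 419.9/EI.
With EI = 37000 kip·ft²: δ_0 = 1.6526 ft and δ_{EE} = 0.011349 ft/kip.
Compatibility — the beam at E must follow the support down by 0.04167 ft: δ_0 − R_E·δ_{EE} = 0.04167, so R_E = (1.6526 − 0.04167)/0.011349 = 141.9 kip.
Moment equilibrium about D: M_D = Σ(load moments about D) − R_E·L = 1992 − 141.9×10.8 = 458.6 kip·ft.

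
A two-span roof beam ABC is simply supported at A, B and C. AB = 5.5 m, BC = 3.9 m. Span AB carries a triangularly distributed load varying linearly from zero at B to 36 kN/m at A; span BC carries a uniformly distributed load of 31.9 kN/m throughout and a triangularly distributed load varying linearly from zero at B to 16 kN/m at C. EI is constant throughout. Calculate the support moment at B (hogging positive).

M_B = 68.22 kN·m

Insert a hinge at B; M_B is the redundant, and each span becomes simply supported.
Discontinuity in slope at B on the released structure — sum the simple-span end rotations:
  span AB: triangular load, peak 36: 7w₀L³/(360EI) = 116.5/EI
  span BC: UDL 31.9: wL³/(24EI) = 78.84/EI
  span BC: triangular load, peak 16: 7w₀L³/(360EI) = 18.45/EI
  relative rotation θ_0 = (116.5 + 97.3)/EI = 213.8/EI
A unit hogging moment at B produces rotation L₁/(3EI) + L₂/(3EI) = 3.133/EI.
Slope continuity at B: θ_0 = M_B·3.133/EI, so M_B = 213.8/3.133 = 68.22 kN·m (hogging).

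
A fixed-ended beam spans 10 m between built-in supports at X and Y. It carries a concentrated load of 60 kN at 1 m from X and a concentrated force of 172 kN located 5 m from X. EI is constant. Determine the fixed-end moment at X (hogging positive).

Take the two fixed-end moments M_X, M_Y as redundants; the released structure is the simple span XY.
End rotations of the released simple span under the applied load (×1/EI):
  at X: point load 60 at a = 1: Pab(L + b)/(6LEI) = 171/EI
  at Y: point load 60 at a = 1: Pab(L + a)/(6LEI) = 99/EI
  at X: point load 172 at a = 5: Pab(L + b)/(6LEI) = 1075/EI
  at Y: point load 172 at a = 5: Pab(L + a)/(6LEI) = 1075/EI
  θ_X0 = 1246/EI,  θ_Y0 = 1174/EI
Flexibility coefficients: a unit moment at one end gives L/(3EI) there and L/(6EI) at the far end, so f₁₁ = f₂₂ = 3.333/EI and f₁₂ = f₂₁ = 1.667/EI.
Compatibility — zero rotation at each built-in end:
  3.333 M_X + 1.667 M_Y = 1246
  1.667 M_X + 3.333 M_Y = 1174
Solving the pair gives M_X = 263.6 kN·m and M_Y = 220.4 kN·m (hogging).

M_X = 263.6 kN·m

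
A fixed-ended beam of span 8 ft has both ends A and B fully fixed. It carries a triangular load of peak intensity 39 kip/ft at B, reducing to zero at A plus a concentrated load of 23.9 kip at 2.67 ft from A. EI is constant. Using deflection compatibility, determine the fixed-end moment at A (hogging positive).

Release both end moments; the primary structure is a simply-supported span AB with redundants M_A and M_B.
Simple-span end rotations at A and B under the given loads:
  at A: triangular load, peak 39: 7w₀L³/(360EI) = 388.3/EI
  at B: triangular load, peak 39: w₀L³/(45EI) = 443.7/EI
  at A: point load 23.9 at a = 2.67: Pab(L + b)/(6LEI) = 94.46/EI
  at B: point load 23.9 at a = 2.67: Pab(L + a)/(6LEI) = 75.61/EI
  θ_A0 = 482.7/EI,  θ_B0 = 519.3/EI
Flexibility coefficients: a unit moment at one end gives L/(3EI) there and L/(6EI) at the far end, so f₁₁ = f₂₂ = 2.667/EI and f₁₂ = f₂₁ = 1.333/EI.
Compatibility — zero rotation at each built-in end:
  2.667 M_A + 1.333 M_B = 482.7
  1.333 M_A + 2.667 M_B = 519.3
Solving the pair gives M_A = 111.5 kip·ft and M_B = 139 kip·ft (hogging).

M_A = 111.5 kip·ft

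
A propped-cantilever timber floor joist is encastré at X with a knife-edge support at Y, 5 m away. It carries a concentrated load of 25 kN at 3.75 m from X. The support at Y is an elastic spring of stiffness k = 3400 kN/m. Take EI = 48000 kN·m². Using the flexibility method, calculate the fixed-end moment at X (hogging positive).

Release the roller at Y. Primary structure: cantilever fixed at X.
Free-end deflection of the primary structure under the applied loading (downward +):
  point load 25 at a = 3.75: Pa²(3L − a)/(6EI) = 659.2/EI
Flexibility coefficient — unit upward force at Y: δ_{YY} = L³/(3EI) = 41.67/EI.
With EI = 48000 kN·m²: δ_0 = 0.013733 m and δ_{YY} = 0.000868 m/kN.
Compatibility — the spring shortens by R_Y/k under the reaction it provides: δ_0 − R_Y·δ_{YY} = R_Y/k. With 1/k = 0.000294 m/kN, R_Y = δ_0 / (δ_{YY} + 1/k) = 0.013733 / (0.000868 + 0.000294) = 11.82 kN.
Moment equilibrium about X: M_X = Σ(load moments about X) − R_Y·L = 93.75 − 11.82×5 = 34.67 kN·m.

M_X = 34.67 kN·m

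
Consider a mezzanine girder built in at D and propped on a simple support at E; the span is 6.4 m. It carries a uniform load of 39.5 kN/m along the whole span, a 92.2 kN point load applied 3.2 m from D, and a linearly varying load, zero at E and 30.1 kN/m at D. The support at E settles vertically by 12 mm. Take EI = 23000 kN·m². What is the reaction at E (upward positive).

R_E = 139.7 kN

Take the reaction at E as the redundant and release it; the primary structure is a cantilever fixed at D.
Downward deflection at the released point E due to the loads:
  UDL 39.5: wL⁴/(8EI) = 8284/EI
  point load 92.2 at a = 3.2: Pa²(3L − a)/(6EI) = 2518/EI
  triangular load, peak 30.1 at the fixed end: w₀L⁴/(30EI) = 1683/EI
  δ_0 = 12485/EI
Flexibility coefficient — unit upward force at E: δ_{EE} = L³/(3EI) = 87.38/EI.
With EI = 23000 kN·m²: δ_0 = 0.54281 m and δ_{EE} = 0.003799 m/kN.
Compatibility — the beam at E must follow the support down by 0.012 m: δ_0 − R_E·δ_{EE} = 0.012, so R_E = (0.54281 − 0.012)/0.003799 = 139.7 kN.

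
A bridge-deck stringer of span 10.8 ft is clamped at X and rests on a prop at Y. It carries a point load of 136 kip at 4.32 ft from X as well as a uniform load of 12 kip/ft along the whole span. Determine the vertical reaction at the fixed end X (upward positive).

Release the roller at Y. Primary structure: cantilever fixed at X.
Primary-structure tip deflection at Y by superposition:
  point load 136 at a = 4.32: Pa²(3L − a)/(6EI) = 11878/EI
  UDL 12: wL⁴/(8EI) = 20407/EI
  δ_0 = 32286/EI
Flexibility coefficient — unit upward force at Y: δ_{YY} = L³/(3EI) = 419.9/EI.
Compatibility at Y: δ_0 − R_Y·δ_{YY} = 0, so R_Y = 32286/419.9 = 76.89 kip.
Vertical equilibrium: R_X = ΣP − R_Y = 265.6 − 76.89 = 188.7 kip.

R_X = 188.7 kip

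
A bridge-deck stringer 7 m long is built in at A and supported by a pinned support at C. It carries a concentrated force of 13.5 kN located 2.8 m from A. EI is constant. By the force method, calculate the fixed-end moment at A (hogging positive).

Remove the prop at C; the released (primary) structure is a cantilever built in at A.
Downward deflection at the released point C due to the loads:
  point load 13.5 at a = 2.8: Pa²(3L − a)/(6EI) = 321/EI
Flexibility coefficient — unit upward force at C: δ_{CC} = L³/(3EI) = 114.3/EI.
The prop prevents deflection at C: R_C = δ_0/δ_{CC} = 321/114.3 = 2.808 kN.
Moment equilibrium about A: M_A = Σ(load moments about A) − R_C·L = 37.8 − 2.808×7 = 18.14 kN·m.

M_A = 18.14 kN·m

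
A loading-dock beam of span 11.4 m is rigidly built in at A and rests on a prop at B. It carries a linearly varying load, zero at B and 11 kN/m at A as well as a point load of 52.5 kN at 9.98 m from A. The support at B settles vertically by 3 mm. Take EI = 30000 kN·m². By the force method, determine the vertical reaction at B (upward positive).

R_B = 55.1 kN

Take the reaction at B as the redundant and release it; the primary structure is a cantilever fixed at A.
Downward deflection at the released point B due to the loads:
  triangular load, peak 11 at the fixed end: w₀L⁴/(30EI) = 6193/EI
  point load 52.5 at a = 9.98: Pa²(3L − a)/(6EI) = 21108/EI
  δ_0 = 27301/EI
Tip deflection under a unit load at B: L³/(3EI) = 493.8/EI.
With EI = 30000 kN·m²: δ_0 = 0.91002 m and δ_{BB} = 0.016462 m/kN.
Compatibility — the beam at B must follow the support down by 0.003 m: δ_0 − R_B·δ_{BB} = 0.003, so R_B = (0.91002 − 0.003)/0.016462 = 55.1 kN.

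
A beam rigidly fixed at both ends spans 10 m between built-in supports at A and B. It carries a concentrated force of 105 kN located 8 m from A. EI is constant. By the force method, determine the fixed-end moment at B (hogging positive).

Take the two fixed-end moments M_A, M_B as redundants; the released structure is the simple span AB.
Simple-span end rotations at A and B under the given loads:
  at A: point load 105 at a = 8: Pab(L + b)/(6LEI) = 336/EI
  at B: point load 105 at a = 8: Pab(L + a)/(6LEI) = 504/EI
  θ_A0 = 336/EI,  θ_B0 = 504/EI
Flexibility coefficients: a unit moment at one end gives L/(3EI) there and L/(6EI) at the far end, so f₁₁ = f₂₂ = 3.333/EI and f₁₂ = f₂₁ = 1.667/EI.
Compatibility — zero rotation at each built-in end:
  3.333 M_A + 1.667 M_B = 336
  1.667 M_A + 3.333 M_B = 504
Solving the pair gives M_A = 33.6 kN·m and M_B = 134.4 kN·m (hogging).

M_B = 134.4 kN·m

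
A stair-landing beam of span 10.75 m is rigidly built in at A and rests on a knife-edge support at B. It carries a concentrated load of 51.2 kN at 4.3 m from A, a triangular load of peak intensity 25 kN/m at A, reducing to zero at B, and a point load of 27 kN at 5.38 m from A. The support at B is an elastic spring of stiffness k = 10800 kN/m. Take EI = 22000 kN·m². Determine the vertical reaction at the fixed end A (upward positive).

Remove the prop at B; the released (primary) structure is a cantilever built in at A.
Free-end deflection of the primary structure under the applied loading (downward +):
  point load 51.2 at a = 4.3: Pa²(3L − a)/(6EI) = 4410/EI
  triangular load, peak 25 at the fixed end: w₀L⁴/(30EI) = 11129/EI
  point load 27 at a = 5.38: Pa²(3L − a)/(6EI) = 3500/EI
  δ_0 = 19039/EI
Tip deflection under a unit load at B: L³/(3EI) = 414.1/EI.
With EI = 22000 kN·m²: δ_0 = 0.8654 m and δ_{BB} = 0.018823 m/kN.
Compatibility — the spring shortens by R_B/k under the reaction it provides: δ_0 − R_B·δ_{BB} = R_B/k. With 1/k = 0.000093 m/kN, R_B = δ_0 / (δ_{BB} + 1/k) = 0.8654 / (0.018823 + 0.000093) = 45.75 kN.
Vertical equilibrium: R_A = ΣP − R_B = 212.6 − 45.75 = 166.8 kN.

R_A = 166.8 kN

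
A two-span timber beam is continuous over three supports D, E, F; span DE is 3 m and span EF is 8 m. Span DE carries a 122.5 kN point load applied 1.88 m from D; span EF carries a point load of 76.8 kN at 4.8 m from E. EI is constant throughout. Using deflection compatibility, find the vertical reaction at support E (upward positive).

Insert a hinge at E; M_E is the redundant, and each span becomes simply supported.
End slopes at the hinge E, treating each span as simply supported:
  span DE: point load 122.5 at a = 1.88: Pab(L + a)/(6LEI) = 69.93/EI
  span EF: point load 76.8 at a = 4.8: Pab(L + b)/(6LEI) = 275.3/EI
  relative rotation θ_0 = (69.93 + 275.3)/EI = 345.2/EI
A unit hogging moment at E produces rotation L₁/(3EI) + L₂/(3EI) = 3.667/EI.
Compatibility: M_E·(L₁+L₂)/(3EI) = θ_0, giving M_E = 94.14 kN·m (hogging).
Span DE, ΣM about D with M_E applied at E: R_E^{DE}·3 = 230.3 + 94.14, so R_E^{DE} = 108.1 kN and R_D = 122.5 − 108.1 = 14.35 kN.
Span EF, ΣM about F: R_E^{EF}·8 = 245.8 + 94.14, so R_E^{EF} = 42.49 kN and R_F = 76.8 − 42.49 = 34.31 kN.
R_E = 108.1 + 42.49 = 150.6 kN.

R_E = 150.6 kN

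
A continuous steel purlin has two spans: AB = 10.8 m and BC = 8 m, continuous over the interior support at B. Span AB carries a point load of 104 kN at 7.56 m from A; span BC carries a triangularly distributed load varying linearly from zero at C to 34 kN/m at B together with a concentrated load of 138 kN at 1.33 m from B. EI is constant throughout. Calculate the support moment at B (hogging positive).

M_B = 236.6 kN·m

Take M_B as the redundant. Released structure: two simple spans AB and BC with a hinge at B.
Rotations at B on the released spans (each span's end-slope, ×1/EI):
  span AB: point load 104 at a = 7.56: Pab(L + a)/(6LEI) = 721.8/EI
  span BC: triangular load, peak 34: w₀L³/(45EI) = 386.8/EI
  span BC: point load 138 at a = 1.33: Pab(L + b)/(6LEI) = 374.1/EI
  relative rotation θ_0 = (721.8 + 761)/EI = 1483/EI
A unit hogging moment at B produces rotation L₁/(3EI) + L₂/(3EI) = 6.267/EI.
Compatibility: M_B·(L₁+L₂)/(3EI) = θ_0, giving M_B = 236.6 kN·m (hogging).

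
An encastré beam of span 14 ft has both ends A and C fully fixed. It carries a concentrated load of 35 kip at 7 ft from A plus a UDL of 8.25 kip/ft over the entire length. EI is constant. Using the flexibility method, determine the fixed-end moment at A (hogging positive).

M_A = 196 kip·ft

Take the two fixed-end moments M_A, M_C as redundants; the released structure is the simple span AC.
End rotations of the released simple span under the applied load (×1/EI):
  at A: point load 35 at a = 7: Pab(L + b)/(6LEI) = 428.8/EI
  at C: point load 35 at a = 7: Pab(L + a)/(6LEI) = 428.8/EI
  at A: UDL 8.25: wL³/(24EI) = 943.2/EI
  at C: UDL 8.25: wL³/(24EI) = 943.2/EI
  θ_A0 = 1372/EI,  θ_C0 = 1372/EI
Flexibility coefficients: a unit moment at one end gives L/(3EI) there and L/(6EI) at the far end, so f₁₁ = f₂₂ = 4.667/EI and f₁₂ = f₂₁ = 2.333/EI.
Compatibility — zero rotation at each built-in end:
  4.667 M_A + 2.333 M_C = 1372
  2.333 M_A + 4.667 M_C = 1372
Solving the pair gives M_A = 196 kip·ft and M_C = 196 kip·ft (hogging).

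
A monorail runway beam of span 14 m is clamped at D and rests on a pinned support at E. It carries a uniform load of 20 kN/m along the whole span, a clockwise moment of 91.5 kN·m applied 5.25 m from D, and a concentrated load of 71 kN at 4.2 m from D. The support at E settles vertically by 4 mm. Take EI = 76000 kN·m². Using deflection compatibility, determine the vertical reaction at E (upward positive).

Take the reaction at E as the redundant and release it; the primary structure is a cantilever fixed at D.
Deflection at E on the released cantilever, summing each load's contribution:
  UDL 20: wL⁴/(8EI) = 96040/EI
  clockwise couple 91.5 at a = 5.25: M₀a(2L − a)/(2EI) = 5464/EI
  point load 71 at a = 4.2: Pa²(3L − a)/(6EI) = 7890/EI
  δ_0 = 109395/EI
Tip deflection under a unit load at E: L³/(3EI) = 914.7/EI.
With EI = 76000 kN·m²: δ_0 = 1.4394 m and δ_{EE} = 0.012035 m/kN.
Compatibility — the beam at E must follow the support down by 0.004 m: δ_0 − R_E·δ_{EE} = 0.004, so R_E = (1.4394 − 0.004)/0.012035 = 119.3 kN.

R_E = 119.3 kN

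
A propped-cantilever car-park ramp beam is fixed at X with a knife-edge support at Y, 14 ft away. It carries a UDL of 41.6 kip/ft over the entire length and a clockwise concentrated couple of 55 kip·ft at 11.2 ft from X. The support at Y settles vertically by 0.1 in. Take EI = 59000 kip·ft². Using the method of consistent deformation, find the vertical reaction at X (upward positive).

R_X = 358.9 kip

Choose R_Y as the redundant. The primary structure is the cantilever fixed at X.
Deflection at Y on the released cantilever, summing each load's contribution:
  UDL 41.6: wL⁴/(8EI) = 199763/EI
  clockwise couple 55 at a = 11.2: M₀a(2L − a)/(2EI) = 5174/EI
  δ_0 = 204938/EI
Tip deflection under a unit load at Y: L³/(3EI) = 914.7/EI.
With EI = 59000 kip·ft²: δ_0 = 3.4735 ft and δ_{YY} = 0.015503 ft/kip.
Compatibility — the beam at Y must follow the support down by 0.008333 ft: δ_0 − R_Y·δ_{YY} = 0.008333, so R_Y = (3.4735 − 0.008333)/0.015503 = 223.5 kip.
Vertical equilibrium: R_X = ΣP − R_Y = 582.4 − 223.5 = 358.9 kip.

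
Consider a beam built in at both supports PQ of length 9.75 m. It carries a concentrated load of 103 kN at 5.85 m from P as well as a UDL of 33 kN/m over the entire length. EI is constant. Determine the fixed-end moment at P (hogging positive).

Release both end moments; the primary structure is a simply-supported span PQ with redundants M_P and M_Q.
End rotations of the released simple span under the applied load (×1/EI):
  at P: point load 103 at a = 5.85: Pab(L + b)/(6LEI) = 548.3/EI
  at Q: point load 103 at a = 5.85: Pab(L + a)/(6LEI) = 626.7/EI
  at P: UDL 33: wL³/(24EI) = 1274/EI
  at Q: UDL 33: wL³/(24EI) = 1274/EI
  θ_P0 = 1823/EI,  θ_Q0 = 1901/EI
Flexibility coefficients: a unit moment at one end gives L/(3EI) there and L/(6EI) at the far end, so f₁₁ = f₂₂ = 3.25/EI and f₁₂ = f₂₁ = 1.625/EI.
Compatibility — zero rotation at each built-in end:
  3.25 M_P + 1.625 M_Q = 1823
  1.625 M_P + 3.25 M_Q = 1901
Solving the pair gives M_P = 357.8 kN·m and M_Q = 406 kN·m (hogging).

M_P = 357.8 kN·m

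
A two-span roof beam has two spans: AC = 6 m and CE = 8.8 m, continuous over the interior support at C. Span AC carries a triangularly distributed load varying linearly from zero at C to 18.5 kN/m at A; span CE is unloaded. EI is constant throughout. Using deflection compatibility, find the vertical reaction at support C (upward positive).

R_C = 22.91 kN

Release continuity at C by inserting a hinge; the redundant is the internal moment M_C. The primary structure is two simply-supported spans AC and CE.
Rotations at C on the released spans (each span's end-slope, ×1/EI):
  span AC: triangular load, peak 18.5: 7w₀L³/(360EI) = 77.7/EI
  relative rotation θ_0 = (77.7 + 0)/EI = 77.7/EI
A unit hogging moment at C produces rotation L₁/(3EI) + L₂/(3EI) = 4.933/EI.
Slope continuity at C: θ_0 = M_C·4.933/EI, so M_C = 77.7/4.933 = 15.75 kN·m (hogging).
Span AC, ΣM about A with M_C applied at C: R_C^{AC}·6 = 111 + 15.75, so R_C^{AC} = 21.12 kN and R_A = 55.5 − 21.12 = 34.38 kN.
Span CE, ΣM about E: R_C^{CE}·8.8 = 0 + 15.75, so R_C^{CE} = 1.79 kN and R_E = 0 − 1.79 = -1.79 kN.
R_C = 21.12 + 1.79 = 22.91 kN.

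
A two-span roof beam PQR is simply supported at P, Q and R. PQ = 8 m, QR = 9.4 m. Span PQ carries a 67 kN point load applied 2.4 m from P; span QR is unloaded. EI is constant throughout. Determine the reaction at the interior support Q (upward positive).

Insert a hinge at Q; M_Q is the redundant, and each span becomes simply supported.
Rotations at Q on the released spans (each span's end-slope, ×1/EI):
  span PQ: point load 67 at a = 2.4: Pab(L + a)/(6LEI) = 195.1/EI
  relative rotation θ_0 = (195.1 + 0)/EI = 195.1/EI
A unit hogging moment at Q produces rotation L₁/(3EI) + L₂/(3EI) = 5.8/EI.
Compatibility: M_Q·(L₁+L₂)/(3EI) = θ_0, giving M_Q = 33.64 kN·m (hogging).
Span PQ, ΣM about P with M_Q applied at Q: R_Q^{PQ}·8 = 160.8 + 33.64, so R_Q^{PQ} = 24.3 kN and R_P = 67 − 24.3 = 42.7 kN.
Span QR, ΣM about R: R_Q^{QR}·9.4 = 0 + 33.64, so R_Q^{QR} = 3.579 kN and R_R = 0 − 3.579 = -3.579 kN.
R_Q = 24.3 + 3.579 = 27.88 kN.

R_Q = 27.88 kN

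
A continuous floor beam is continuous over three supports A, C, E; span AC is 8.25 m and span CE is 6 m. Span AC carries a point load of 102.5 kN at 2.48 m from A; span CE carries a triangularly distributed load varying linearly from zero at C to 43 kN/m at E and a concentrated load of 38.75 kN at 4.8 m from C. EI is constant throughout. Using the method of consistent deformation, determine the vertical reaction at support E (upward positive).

Take M_C as the redundant. Released structure: two simple spans AC and CE with a hinge at C.
End slopes at the hinge C, treating each span as simply supported:
  span AC: point load 102.5 at a = 2.48: Pab(L + a)/(6LEI) = 317.9/EI
  span CE: triangular load, peak 43: 7w₀L³/(360EI) = 180.6/EI
  span CE: point load 38.75 at a = 4.8: Pab(L + b)/(6LEI) = 44.64/EI
  relative rotation θ_0 = (317.9 + 225.2)/EI = 543.2/EI
A unit hogging moment at C produces rotation L₁/(3EI) + L₂/(3EI) = 4.75/EI.
Slope continuity at C: θ_0 = M_C·4.75/EI, so M_C = 543.2/4.75 = 114.4 kN·m (hogging).
Span CE, ΣM about E: R_C^{CE}·6 = 304.5 + 114.4, so R_C^{CE} = 69.81 kN and R_E = 167.8 − 69.81 = 97.94 kN.

R_E = 97.94 kN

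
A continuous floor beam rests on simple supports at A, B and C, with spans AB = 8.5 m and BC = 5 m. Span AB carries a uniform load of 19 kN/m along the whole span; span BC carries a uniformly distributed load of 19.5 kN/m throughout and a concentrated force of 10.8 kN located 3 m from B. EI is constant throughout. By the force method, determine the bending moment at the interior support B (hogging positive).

Insert a hinge at B; M_B is the redundant, and each span becomes simply supported.
Rotations at B on the released spans (each span's end-slope, ×1/EI):
  span AB: UDL 19: wL³/(24EI) = 486.2/EI
  span BC: UDL 19.5: wL³/(24EI) = 101.6/EI
  span BC: point load 10.8 at a = 3: Pab(L + b)/(6LEI) = 15.12/EI
  relative rotation θ_0 = (486.2 + 116.7)/EI = 602.9/EI
A unit hogging moment at B produces rotation L₁/(3EI) + L₂/(3EI) = 4.5/EI.
Slope continuity at B: θ_0 = M_B·4.5/EI, so M_B = 602.9/4.5 = 134 kN·m (hogging).

M_B = 134 kN·m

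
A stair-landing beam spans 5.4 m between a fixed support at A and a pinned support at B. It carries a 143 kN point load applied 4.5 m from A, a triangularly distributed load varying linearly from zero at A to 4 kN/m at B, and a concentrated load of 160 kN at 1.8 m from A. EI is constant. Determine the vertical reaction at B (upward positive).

Release the roller at B. Primary structure: cantilever fixed at A.
Free-end deflection of the primary structure under the applied loading (downward +):
  point load 143 at a = 4.5: Pa²(3L − a)/(6EI) = 5647/EI
  triangular load, peak 4 at the free end: 11w₀L⁴/(120EI) = 311.8/EI
  point load 160 at a = 1.8: Pa²(3L − a)/(6EI) = 1244/EI
  δ_0 = 7203/EI
Tip deflection under a unit load at B: L³/(3EI) = 52.49/EI.
Compatibility at B: δ_0 − R_B·δ_{BB} = 0, so R_B = 7203/52.49 = 137.2 kN.

R_B = 137.2 kN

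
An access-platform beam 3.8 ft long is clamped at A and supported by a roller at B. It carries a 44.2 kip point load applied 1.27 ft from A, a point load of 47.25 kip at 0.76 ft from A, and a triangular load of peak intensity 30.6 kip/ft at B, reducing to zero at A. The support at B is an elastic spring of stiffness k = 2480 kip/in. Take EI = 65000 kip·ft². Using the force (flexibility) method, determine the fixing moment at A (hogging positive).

Take the reaction at B as the redundant and release it; the primary structure is a cantilever fixed at A.
Deflection at B on the released cantilever, summing each load's contribution:
  point load 44.2 at a = 1.27: Pa²(3L − a)/(6EI) = 120.4/EI
  point load 47.25 at a = 0.76: Pa²(3L − a)/(6EI) = 48.4/EI
  triangular load, peak 30.6 at the free end: 11w₀L⁴/(120EI) = 584.9/EI
  δ_0 = 753.6/EI
Flexibility coefficient — unit upward force at B: δ_{BB} = L³/(3EI) = 18.29/EI.
With EI = 65000 kip·ft²: δ_0 = 0.011594 ft and δ_{BB} = 0.000281 ft/kip.
Compatibility — the spring shortens by R_B/k under the reaction it provides: δ_0 − R_B·δ_{BB} = R_B/k. With 1/k = 1/(2480×12) ft/kip = 0.000034 ft/kip, R_B = δ_0 / (δ_{BB} + 1/k) = 0.011594 / (0.000281 + 0.000034) = 36.81 kip.
Moment equilibrium about A: M_A = Σ(load moments about A) − R_B·L = 239.3 − 36.81×3.8 = 99.46 kip·ft.

M_A = 99.46 kip·ft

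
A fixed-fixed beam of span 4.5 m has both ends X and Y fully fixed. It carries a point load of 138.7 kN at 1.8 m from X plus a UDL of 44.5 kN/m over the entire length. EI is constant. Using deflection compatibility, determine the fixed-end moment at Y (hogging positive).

M_Y = 135 kN·m

Take the two fixed-end moments M_X, M_Y as redundants; the released structure is the simple span XY.
End rotations of the released simple span under the applied load (×1/EI):
  at X: point load 138.7 at a = 1.8: Pab(L + b)/(6LEI) = 179.8/EI
  at Y: point load 138.7 at a = 1.8: Pab(L + a)/(6LEI) = 157.3/EI
  at X: UDL 44.5: wL³/(24EI) = 169/EI
  at Y: UDL 44.5: wL³/(24EI) = 169/EI
  θ_X0 = 348.7/EI,  θ_Y0 = 326.2/EI
Flexibility coefficients: a unit moment at one end gives L/(3EI) there and L/(6EI) at the far end, so f₁₁ = f₂₂ = 1.5/EI and f₁₂ = f₂₁ = 0.75/EI.
Compatibility — zero rotation at each built-in end:
  1.5 M_X + 0.75 M_Y = 348.7
  0.75 M_X + 1.5 M_Y = 326.2
Solving the pair gives M_X = 165 kN·m and M_Y = 135 kN·m (hogging).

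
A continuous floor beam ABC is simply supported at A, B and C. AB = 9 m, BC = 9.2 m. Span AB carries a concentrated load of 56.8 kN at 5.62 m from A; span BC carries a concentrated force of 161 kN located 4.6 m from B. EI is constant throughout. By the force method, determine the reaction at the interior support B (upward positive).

R_B = 157.4 kN

Release continuity at B by inserting a hinge; the redundant is the internal moment M_B. The primary structure is two simply-supported spans AB and BC.
Discontinuity in slope at B on the released structure — sum the simple-span end rotations:
  span AB: point load 56.8 at a = 5.62: Pab(L + a)/(6LEI) = 292.1/EI
  span BC: point load 161 at a = 4.6: Pab(L + b)/(6LEI) = 851.7/EI
  relative rotation θ_0 = (292.1 + 851.7)/EI = 1144/EI
A unit hogging moment at B produces rotation L₁/(3EI) + L₂/(3EI) = 6.067/EI.
Compatibility: M_B·(L₁+L₂)/(3EI) = θ_0, giving M_B = 188.5 kN·m (hogging).
Span AB, ΣM about A with M_B applied at B: R_B^{AB}·9 = 319.2 + 188.5, so R_B^{AB} = 56.42 kN and R_A = 56.8 − 56.42 = 0.3827 kN.
Span BC, ΣM about C: R_B^{BC}·9.2 = 740.6 + 188.5, so R_B^{BC} = 101 kN and R_C = 161 − 101 = 60.01 kN.
R_B = 56.42 + 101 = 157.4 kN.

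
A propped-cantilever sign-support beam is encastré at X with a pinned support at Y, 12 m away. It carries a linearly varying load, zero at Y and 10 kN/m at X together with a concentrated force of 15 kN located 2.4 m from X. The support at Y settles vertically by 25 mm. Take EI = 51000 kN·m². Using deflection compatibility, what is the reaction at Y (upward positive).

Take the reaction at Y as the redundant and release it; the primary structure is a cantilever fixed at X.
Primary-structure tip deflection at Y by superposition:
  triangular load, peak 10 at the fixed end: w₀L⁴/(30EI) = 6912/EI
  point load 15 at a = 2.4: Pa²(3L − a)/(6EI) = 483.8/EI
  δ_0 = 7396/EI
Tip deflection under a unit load at Y: L³/(3EI) = 576/EI.
With EI = 51000 kN·m²: δ_0 = 0.14502 m and δ_{YY} = 0.011294 m/kN.
Compatibility — the beam at Y must follow the support down by 0.025 m: δ_0 − R_Y·δ_{YY} = 0.025, so R_Y = (0.14502 − 0.025)/0.011294 = 10.63 kN.

R_Y = 10.63 kN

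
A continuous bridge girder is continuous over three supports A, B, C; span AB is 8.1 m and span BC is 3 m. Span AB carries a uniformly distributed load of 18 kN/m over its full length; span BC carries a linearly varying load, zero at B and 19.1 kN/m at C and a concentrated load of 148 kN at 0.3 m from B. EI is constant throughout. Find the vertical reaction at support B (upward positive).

R_B = 270.8 kN

Release continuity at B by inserting a hinge; the redundant is the internal moment M_B. The primary structure is two simply-supported spans AB and BC.
End slopes at the hinge B, treating each span as simply supported:
  span AB: UDL 18: wL³/(24EI) = 398.6/EI
  span BC: triangular load, peak 19.1: 7w₀L³/(360EI) = 10.03/EI
  span BC: point load 148 at a = 0.3: Pab(L + b)/(6LEI) = 37.96/EI
  relative rotation θ_0 = (398.6 + 47.99)/EI = 446.6/EI
A unit hogging moment at B produces rotation L₁/(3EI) + L₂/(3EI) = 3.7/EI.
Compatibility: M_B·(L₁+L₂)/(3EI) = θ_0, giving M_B = 120.7 kN·m (hogging).
Span AB, ΣM about A with M_B applied at B: R_B^{AB}·8.1 = 590.5 + 120.7, so R_B^{AB} = 87.8 kN and R_A = 145.8 − 87.8 = 58 kN.
Span BC, ΣM about C: R_B^{BC}·3 = 428.2 + 120.7, so R_B^{BC} = 183 kN and R_C = 176.7 − 183 = -6.332 kN.
R_B = 87.8 + 183 = 270.8 kN.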